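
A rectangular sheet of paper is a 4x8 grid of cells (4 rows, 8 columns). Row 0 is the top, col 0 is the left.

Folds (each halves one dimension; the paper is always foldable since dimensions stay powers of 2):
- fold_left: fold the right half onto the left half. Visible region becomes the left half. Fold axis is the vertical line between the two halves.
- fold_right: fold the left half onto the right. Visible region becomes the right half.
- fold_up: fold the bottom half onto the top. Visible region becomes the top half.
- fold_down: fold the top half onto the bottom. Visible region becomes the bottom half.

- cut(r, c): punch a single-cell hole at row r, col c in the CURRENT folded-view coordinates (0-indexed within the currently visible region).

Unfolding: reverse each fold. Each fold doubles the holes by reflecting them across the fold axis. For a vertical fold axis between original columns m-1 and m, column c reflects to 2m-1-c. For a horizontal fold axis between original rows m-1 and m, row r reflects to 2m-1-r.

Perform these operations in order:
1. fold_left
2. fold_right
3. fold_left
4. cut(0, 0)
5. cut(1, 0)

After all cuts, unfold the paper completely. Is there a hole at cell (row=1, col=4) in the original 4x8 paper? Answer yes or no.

Op 1 fold_left: fold axis v@4; visible region now rows[0,4) x cols[0,4) = 4x4
Op 2 fold_right: fold axis v@2; visible region now rows[0,4) x cols[2,4) = 4x2
Op 3 fold_left: fold axis v@3; visible region now rows[0,4) x cols[2,3) = 4x1
Op 4 cut(0, 0): punch at orig (0,2); cuts so far [(0, 2)]; region rows[0,4) x cols[2,3) = 4x1
Op 5 cut(1, 0): punch at orig (1,2); cuts so far [(0, 2), (1, 2)]; region rows[0,4) x cols[2,3) = 4x1
Unfold 1 (reflect across v@3): 4 holes -> [(0, 2), (0, 3), (1, 2), (1, 3)]
Unfold 2 (reflect across v@2): 8 holes -> [(0, 0), (0, 1), (0, 2), (0, 3), (1, 0), (1, 1), (1, 2), (1, 3)]
Unfold 3 (reflect across v@4): 16 holes -> [(0, 0), (0, 1), (0, 2), (0, 3), (0, 4), (0, 5), (0, 6), (0, 7), (1, 0), (1, 1), (1, 2), (1, 3), (1, 4), (1, 5), (1, 6), (1, 7)]
Holes: [(0, 0), (0, 1), (0, 2), (0, 3), (0, 4), (0, 5), (0, 6), (0, 7), (1, 0), (1, 1), (1, 2), (1, 3), (1, 4), (1, 5), (1, 6), (1, 7)]

Answer: yes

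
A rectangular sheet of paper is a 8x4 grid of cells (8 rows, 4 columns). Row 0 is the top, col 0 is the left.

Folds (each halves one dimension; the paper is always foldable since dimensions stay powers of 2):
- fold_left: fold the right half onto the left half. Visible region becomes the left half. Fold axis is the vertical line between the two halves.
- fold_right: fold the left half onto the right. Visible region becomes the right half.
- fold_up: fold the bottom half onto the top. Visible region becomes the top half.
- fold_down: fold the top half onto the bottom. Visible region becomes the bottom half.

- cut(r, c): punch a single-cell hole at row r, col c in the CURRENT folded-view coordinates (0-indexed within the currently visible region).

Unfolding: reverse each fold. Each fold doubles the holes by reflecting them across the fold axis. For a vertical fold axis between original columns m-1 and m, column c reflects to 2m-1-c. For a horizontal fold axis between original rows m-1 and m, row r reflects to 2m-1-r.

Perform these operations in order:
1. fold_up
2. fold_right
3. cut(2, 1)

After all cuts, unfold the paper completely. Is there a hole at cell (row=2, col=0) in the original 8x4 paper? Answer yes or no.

Op 1 fold_up: fold axis h@4; visible region now rows[0,4) x cols[0,4) = 4x4
Op 2 fold_right: fold axis v@2; visible region now rows[0,4) x cols[2,4) = 4x2
Op 3 cut(2, 1): punch at orig (2,3); cuts so far [(2, 3)]; region rows[0,4) x cols[2,4) = 4x2
Unfold 1 (reflect across v@2): 2 holes -> [(2, 0), (2, 3)]
Unfold 2 (reflect across h@4): 4 holes -> [(2, 0), (2, 3), (5, 0), (5, 3)]
Holes: [(2, 0), (2, 3), (5, 0), (5, 3)]

Answer: yes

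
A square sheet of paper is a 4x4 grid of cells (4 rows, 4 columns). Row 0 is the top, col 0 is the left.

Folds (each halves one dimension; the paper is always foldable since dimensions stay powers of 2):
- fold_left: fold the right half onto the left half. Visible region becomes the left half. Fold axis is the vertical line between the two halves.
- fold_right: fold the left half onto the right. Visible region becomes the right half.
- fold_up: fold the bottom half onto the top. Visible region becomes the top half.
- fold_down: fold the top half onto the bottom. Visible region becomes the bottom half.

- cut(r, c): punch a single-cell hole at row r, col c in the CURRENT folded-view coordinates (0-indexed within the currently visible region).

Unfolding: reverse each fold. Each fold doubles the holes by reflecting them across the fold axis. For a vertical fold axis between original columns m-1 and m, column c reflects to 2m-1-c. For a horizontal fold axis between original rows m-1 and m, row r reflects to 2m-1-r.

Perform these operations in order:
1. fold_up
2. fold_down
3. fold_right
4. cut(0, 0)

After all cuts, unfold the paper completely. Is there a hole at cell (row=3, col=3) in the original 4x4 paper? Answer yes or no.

Answer: no

Derivation:
Op 1 fold_up: fold axis h@2; visible region now rows[0,2) x cols[0,4) = 2x4
Op 2 fold_down: fold axis h@1; visible region now rows[1,2) x cols[0,4) = 1x4
Op 3 fold_right: fold axis v@2; visible region now rows[1,2) x cols[2,4) = 1x2
Op 4 cut(0, 0): punch at orig (1,2); cuts so far [(1, 2)]; region rows[1,2) x cols[2,4) = 1x2
Unfold 1 (reflect across v@2): 2 holes -> [(1, 1), (1, 2)]
Unfold 2 (reflect across h@1): 4 holes -> [(0, 1), (0, 2), (1, 1), (1, 2)]
Unfold 3 (reflect across h@2): 8 holes -> [(0, 1), (0, 2), (1, 1), (1, 2), (2, 1), (2, 2), (3, 1), (3, 2)]
Holes: [(0, 1), (0, 2), (1, 1), (1, 2), (2, 1), (2, 2), (3, 1), (3, 2)]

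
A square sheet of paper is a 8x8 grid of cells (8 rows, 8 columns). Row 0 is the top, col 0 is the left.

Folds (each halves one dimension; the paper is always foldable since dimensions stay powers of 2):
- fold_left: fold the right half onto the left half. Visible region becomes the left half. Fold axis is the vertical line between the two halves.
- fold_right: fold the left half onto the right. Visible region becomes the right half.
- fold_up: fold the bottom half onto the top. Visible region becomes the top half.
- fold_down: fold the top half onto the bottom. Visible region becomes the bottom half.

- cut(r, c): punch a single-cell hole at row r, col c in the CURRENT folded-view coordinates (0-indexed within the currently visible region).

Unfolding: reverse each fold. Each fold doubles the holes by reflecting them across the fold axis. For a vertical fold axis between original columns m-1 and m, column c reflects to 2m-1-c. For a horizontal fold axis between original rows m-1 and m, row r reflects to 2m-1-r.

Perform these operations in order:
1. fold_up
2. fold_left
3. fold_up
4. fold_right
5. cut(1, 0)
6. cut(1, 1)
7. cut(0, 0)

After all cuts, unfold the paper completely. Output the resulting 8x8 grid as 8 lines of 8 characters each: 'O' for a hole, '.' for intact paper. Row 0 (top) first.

Answer: .OO..OO.
OOOOOOOO
OOOOOOOO
.OO..OO.
.OO..OO.
OOOOOOOO
OOOOOOOO
.OO..OO.

Derivation:
Op 1 fold_up: fold axis h@4; visible region now rows[0,4) x cols[0,8) = 4x8
Op 2 fold_left: fold axis v@4; visible region now rows[0,4) x cols[0,4) = 4x4
Op 3 fold_up: fold axis h@2; visible region now rows[0,2) x cols[0,4) = 2x4
Op 4 fold_right: fold axis v@2; visible region now rows[0,2) x cols[2,4) = 2x2
Op 5 cut(1, 0): punch at orig (1,2); cuts so far [(1, 2)]; region rows[0,2) x cols[2,4) = 2x2
Op 6 cut(1, 1): punch at orig (1,3); cuts so far [(1, 2), (1, 3)]; region rows[0,2) x cols[2,4) = 2x2
Op 7 cut(0, 0): punch at orig (0,2); cuts so far [(0, 2), (1, 2), (1, 3)]; region rows[0,2) x cols[2,4) = 2x2
Unfold 1 (reflect across v@2): 6 holes -> [(0, 1), (0, 2), (1, 0), (1, 1), (1, 2), (1, 3)]
Unfold 2 (reflect across h@2): 12 holes -> [(0, 1), (0, 2), (1, 0), (1, 1), (1, 2), (1, 3), (2, 0), (2, 1), (2, 2), (2, 3), (3, 1), (3, 2)]
Unfold 3 (reflect across v@4): 24 holes -> [(0, 1), (0, 2), (0, 5), (0, 6), (1, 0), (1, 1), (1, 2), (1, 3), (1, 4), (1, 5), (1, 6), (1, 7), (2, 0), (2, 1), (2, 2), (2, 3), (2, 4), (2, 5), (2, 6), (2, 7), (3, 1), (3, 2), (3, 5), (3, 6)]
Unfold 4 (reflect across h@4): 48 holes -> [(0, 1), (0, 2), (0, 5), (0, 6), (1, 0), (1, 1), (1, 2), (1, 3), (1, 4), (1, 5), (1, 6), (1, 7), (2, 0), (2, 1), (2, 2), (2, 3), (2, 4), (2, 5), (2, 6), (2, 7), (3, 1), (3, 2), (3, 5), (3, 6), (4, 1), (4, 2), (4, 5), (4, 6), (5, 0), (5, 1), (5, 2), (5, 3), (5, 4), (5, 5), (5, 6), (5, 7), (6, 0), (6, 1), (6, 2), (6, 3), (6, 4), (6, 5), (6, 6), (6, 7), (7, 1), (7, 2), (7, 5), (7, 6)]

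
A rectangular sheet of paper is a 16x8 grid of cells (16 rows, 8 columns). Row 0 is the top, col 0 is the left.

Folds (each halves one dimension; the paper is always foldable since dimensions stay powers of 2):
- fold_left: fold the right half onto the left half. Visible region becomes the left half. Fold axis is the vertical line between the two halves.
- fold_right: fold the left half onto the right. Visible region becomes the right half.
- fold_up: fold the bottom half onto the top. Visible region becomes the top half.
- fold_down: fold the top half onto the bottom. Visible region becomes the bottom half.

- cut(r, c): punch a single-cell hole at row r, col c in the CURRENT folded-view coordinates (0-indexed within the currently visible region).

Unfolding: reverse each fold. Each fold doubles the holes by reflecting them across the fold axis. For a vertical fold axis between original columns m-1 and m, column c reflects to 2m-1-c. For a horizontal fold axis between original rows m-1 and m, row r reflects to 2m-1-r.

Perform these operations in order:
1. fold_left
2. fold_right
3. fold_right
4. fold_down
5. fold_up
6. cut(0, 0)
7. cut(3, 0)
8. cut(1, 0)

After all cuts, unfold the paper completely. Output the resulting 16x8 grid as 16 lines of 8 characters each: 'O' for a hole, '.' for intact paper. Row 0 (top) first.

Op 1 fold_left: fold axis v@4; visible region now rows[0,16) x cols[0,4) = 16x4
Op 2 fold_right: fold axis v@2; visible region now rows[0,16) x cols[2,4) = 16x2
Op 3 fold_right: fold axis v@3; visible region now rows[0,16) x cols[3,4) = 16x1
Op 4 fold_down: fold axis h@8; visible region now rows[8,16) x cols[3,4) = 8x1
Op 5 fold_up: fold axis h@12; visible region now rows[8,12) x cols[3,4) = 4x1
Op 6 cut(0, 0): punch at orig (8,3); cuts so far [(8, 3)]; region rows[8,12) x cols[3,4) = 4x1
Op 7 cut(3, 0): punch at orig (11,3); cuts so far [(8, 3), (11, 3)]; region rows[8,12) x cols[3,4) = 4x1
Op 8 cut(1, 0): punch at orig (9,3); cuts so far [(8, 3), (9, 3), (11, 3)]; region rows[8,12) x cols[3,4) = 4x1
Unfold 1 (reflect across h@12): 6 holes -> [(8, 3), (9, 3), (11, 3), (12, 3), (14, 3), (15, 3)]
Unfold 2 (reflect across h@8): 12 holes -> [(0, 3), (1, 3), (3, 3), (4, 3), (6, 3), (7, 3), (8, 3), (9, 3), (11, 3), (12, 3), (14, 3), (15, 3)]
Unfold 3 (reflect across v@3): 24 holes -> [(0, 2), (0, 3), (1, 2), (1, 3), (3, 2), (3, 3), (4, 2), (4, 3), (6, 2), (6, 3), (7, 2), (7, 3), (8, 2), (8, 3), (9, 2), (9, 3), (11, 2), (11, 3), (12, 2), (12, 3), (14, 2), (14, 3), (15, 2), (15, 3)]
Unfold 4 (reflect across v@2): 48 holes -> [(0, 0), (0, 1), (0, 2), (0, 3), (1, 0), (1, 1), (1, 2), (1, 3), (3, 0), (3, 1), (3, 2), (3, 3), (4, 0), (4, 1), (4, 2), (4, 3), (6, 0), (6, 1), (6, 2), (6, 3), (7, 0), (7, 1), (7, 2), (7, 3), (8, 0), (8, 1), (8, 2), (8, 3), (9, 0), (9, 1), (9, 2), (9, 3), (11, 0), (11, 1), (11, 2), (11, 3), (12, 0), (12, 1), (12, 2), (12, 3), (14, 0), (14, 1), (14, 2), (14, 3), (15, 0), (15, 1), (15, 2), (15, 3)]
Unfold 5 (reflect across v@4): 96 holes -> [(0, 0), (0, 1), (0, 2), (0, 3), (0, 4), (0, 5), (0, 6), (0, 7), (1, 0), (1, 1), (1, 2), (1, 3), (1, 4), (1, 5), (1, 6), (1, 7), (3, 0), (3, 1), (3, 2), (3, 3), (3, 4), (3, 5), (3, 6), (3, 7), (4, 0), (4, 1), (4, 2), (4, 3), (4, 4), (4, 5), (4, 6), (4, 7), (6, 0), (6, 1), (6, 2), (6, 3), (6, 4), (6, 5), (6, 6), (6, 7), (7, 0), (7, 1), (7, 2), (7, 3), (7, 4), (7, 5), (7, 6), (7, 7), (8, 0), (8, 1), (8, 2), (8, 3), (8, 4), (8, 5), (8, 6), (8, 7), (9, 0), (9, 1), (9, 2), (9, 3), (9, 4), (9, 5), (9, 6), (9, 7), (11, 0), (11, 1), (11, 2), (11, 3), (11, 4), (11, 5), (11, 6), (11, 7), (12, 0), (12, 1), (12, 2), (12, 3), (12, 4), (12, 5), (12, 6), (12, 7), (14, 0), (14, 1), (14, 2), (14, 3), (14, 4), (14, 5), (14, 6), (14, 7), (15, 0), (15, 1), (15, 2), (15, 3), (15, 4), (15, 5), (15, 6), (15, 7)]

Answer: OOOOOOOO
OOOOOOOO
........
OOOOOOOO
OOOOOOOO
........
OOOOOOOO
OOOOOOOO
OOOOOOOO
OOOOOOOO
........
OOOOOOOO
OOOOOOOO
........
OOOOOOOO
OOOOOOOO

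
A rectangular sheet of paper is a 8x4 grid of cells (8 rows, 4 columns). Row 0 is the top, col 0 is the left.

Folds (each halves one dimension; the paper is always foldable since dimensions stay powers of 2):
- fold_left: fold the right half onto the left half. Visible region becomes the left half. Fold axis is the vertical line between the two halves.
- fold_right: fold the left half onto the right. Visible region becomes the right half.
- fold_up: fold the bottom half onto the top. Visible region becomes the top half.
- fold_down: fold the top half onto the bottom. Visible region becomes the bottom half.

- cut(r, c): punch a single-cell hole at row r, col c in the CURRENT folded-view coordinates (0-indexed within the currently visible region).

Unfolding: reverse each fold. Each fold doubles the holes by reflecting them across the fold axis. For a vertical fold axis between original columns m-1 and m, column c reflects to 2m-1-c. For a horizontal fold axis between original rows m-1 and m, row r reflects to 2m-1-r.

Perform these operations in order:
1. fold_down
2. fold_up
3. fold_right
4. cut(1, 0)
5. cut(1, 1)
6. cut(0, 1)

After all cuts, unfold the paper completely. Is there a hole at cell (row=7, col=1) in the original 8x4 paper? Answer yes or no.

Answer: no

Derivation:
Op 1 fold_down: fold axis h@4; visible region now rows[4,8) x cols[0,4) = 4x4
Op 2 fold_up: fold axis h@6; visible region now rows[4,6) x cols[0,4) = 2x4
Op 3 fold_right: fold axis v@2; visible region now rows[4,6) x cols[2,4) = 2x2
Op 4 cut(1, 0): punch at orig (5,2); cuts so far [(5, 2)]; region rows[4,6) x cols[2,4) = 2x2
Op 5 cut(1, 1): punch at orig (5,3); cuts so far [(5, 2), (5, 3)]; region rows[4,6) x cols[2,4) = 2x2
Op 6 cut(0, 1): punch at orig (4,3); cuts so far [(4, 3), (5, 2), (5, 3)]; region rows[4,6) x cols[2,4) = 2x2
Unfold 1 (reflect across v@2): 6 holes -> [(4, 0), (4, 3), (5, 0), (5, 1), (5, 2), (5, 3)]
Unfold 2 (reflect across h@6): 12 holes -> [(4, 0), (4, 3), (5, 0), (5, 1), (5, 2), (5, 3), (6, 0), (6, 1), (6, 2), (6, 3), (7, 0), (7, 3)]
Unfold 3 (reflect across h@4): 24 holes -> [(0, 0), (0, 3), (1, 0), (1, 1), (1, 2), (1, 3), (2, 0), (2, 1), (2, 2), (2, 3), (3, 0), (3, 3), (4, 0), (4, 3), (5, 0), (5, 1), (5, 2), (5, 3), (6, 0), (6, 1), (6, 2), (6, 3), (7, 0), (7, 3)]
Holes: [(0, 0), (0, 3), (1, 0), (1, 1), (1, 2), (1, 3), (2, 0), (2, 1), (2, 2), (2, 3), (3, 0), (3, 3), (4, 0), (4, 3), (5, 0), (5, 1), (5, 2), (5, 3), (6, 0), (6, 1), (6, 2), (6, 3), (7, 0), (7, 3)]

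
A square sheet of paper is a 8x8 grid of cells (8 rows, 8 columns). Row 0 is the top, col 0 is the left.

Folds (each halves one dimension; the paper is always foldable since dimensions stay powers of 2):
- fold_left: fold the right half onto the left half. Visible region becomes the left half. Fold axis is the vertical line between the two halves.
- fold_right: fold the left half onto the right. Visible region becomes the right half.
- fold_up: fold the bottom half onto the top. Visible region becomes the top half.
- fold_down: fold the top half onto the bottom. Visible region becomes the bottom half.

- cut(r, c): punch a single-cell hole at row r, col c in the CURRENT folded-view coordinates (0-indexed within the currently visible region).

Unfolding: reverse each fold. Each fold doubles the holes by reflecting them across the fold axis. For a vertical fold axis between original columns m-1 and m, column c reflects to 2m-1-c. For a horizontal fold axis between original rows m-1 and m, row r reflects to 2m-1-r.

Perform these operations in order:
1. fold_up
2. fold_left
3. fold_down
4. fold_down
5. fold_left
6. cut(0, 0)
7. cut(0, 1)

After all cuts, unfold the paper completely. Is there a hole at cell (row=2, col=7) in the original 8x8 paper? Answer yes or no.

Answer: yes

Derivation:
Op 1 fold_up: fold axis h@4; visible region now rows[0,4) x cols[0,8) = 4x8
Op 2 fold_left: fold axis v@4; visible region now rows[0,4) x cols[0,4) = 4x4
Op 3 fold_down: fold axis h@2; visible region now rows[2,4) x cols[0,4) = 2x4
Op 4 fold_down: fold axis h@3; visible region now rows[3,4) x cols[0,4) = 1x4
Op 5 fold_left: fold axis v@2; visible region now rows[3,4) x cols[0,2) = 1x2
Op 6 cut(0, 0): punch at orig (3,0); cuts so far [(3, 0)]; region rows[3,4) x cols[0,2) = 1x2
Op 7 cut(0, 1): punch at orig (3,1); cuts so far [(3, 0), (3, 1)]; region rows[3,4) x cols[0,2) = 1x2
Unfold 1 (reflect across v@2): 4 holes -> [(3, 0), (3, 1), (3, 2), (3, 3)]
Unfold 2 (reflect across h@3): 8 holes -> [(2, 0), (2, 1), (2, 2), (2, 3), (3, 0), (3, 1), (3, 2), (3, 3)]
Unfold 3 (reflect across h@2): 16 holes -> [(0, 0), (0, 1), (0, 2), (0, 3), (1, 0), (1, 1), (1, 2), (1, 3), (2, 0), (2, 1), (2, 2), (2, 3), (3, 0), (3, 1), (3, 2), (3, 3)]
Unfold 4 (reflect across v@4): 32 holes -> [(0, 0), (0, 1), (0, 2), (0, 3), (0, 4), (0, 5), (0, 6), (0, 7), (1, 0), (1, 1), (1, 2), (1, 3), (1, 4), (1, 5), (1, 6), (1, 7), (2, 0), (2, 1), (2, 2), (2, 3), (2, 4), (2, 5), (2, 6), (2, 7), (3, 0), (3, 1), (3, 2), (3, 3), (3, 4), (3, 5), (3, 6), (3, 7)]
Unfold 5 (reflect across h@4): 64 holes -> [(0, 0), (0, 1), (0, 2), (0, 3), (0, 4), (0, 5), (0, 6), (0, 7), (1, 0), (1, 1), (1, 2), (1, 3), (1, 4), (1, 5), (1, 6), (1, 7), (2, 0), (2, 1), (2, 2), (2, 3), (2, 4), (2, 5), (2, 6), (2, 7), (3, 0), (3, 1), (3, 2), (3, 3), (3, 4), (3, 5), (3, 6), (3, 7), (4, 0), (4, 1), (4, 2), (4, 3), (4, 4), (4, 5), (4, 6), (4, 7), (5, 0), (5, 1), (5, 2), (5, 3), (5, 4), (5, 5), (5, 6), (5, 7), (6, 0), (6, 1), (6, 2), (6, 3), (6, 4), (6, 5), (6, 6), (6, 7), (7, 0), (7, 1), (7, 2), (7, 3), (7, 4), (7, 5), (7, 6), (7, 7)]
Holes: [(0, 0), (0, 1), (0, 2), (0, 3), (0, 4), (0, 5), (0, 6), (0, 7), (1, 0), (1, 1), (1, 2), (1, 3), (1, 4), (1, 5), (1, 6), (1, 7), (2, 0), (2, 1), (2, 2), (2, 3), (2, 4), (2, 5), (2, 6), (2, 7), (3, 0), (3, 1), (3, 2), (3, 3), (3, 4), (3, 5), (3, 6), (3, 7), (4, 0), (4, 1), (4, 2), (4, 3), (4, 4), (4, 5), (4, 6), (4, 7), (5, 0), (5, 1), (5, 2), (5, 3), (5, 4), (5, 5), (5, 6), (5, 7), (6, 0), (6, 1), (6, 2), (6, 3), (6, 4), (6, 5), (6, 6), (6, 7), (7, 0), (7, 1), (7, 2), (7, 3), (7, 4), (7, 5), (7, 6), (7, 7)]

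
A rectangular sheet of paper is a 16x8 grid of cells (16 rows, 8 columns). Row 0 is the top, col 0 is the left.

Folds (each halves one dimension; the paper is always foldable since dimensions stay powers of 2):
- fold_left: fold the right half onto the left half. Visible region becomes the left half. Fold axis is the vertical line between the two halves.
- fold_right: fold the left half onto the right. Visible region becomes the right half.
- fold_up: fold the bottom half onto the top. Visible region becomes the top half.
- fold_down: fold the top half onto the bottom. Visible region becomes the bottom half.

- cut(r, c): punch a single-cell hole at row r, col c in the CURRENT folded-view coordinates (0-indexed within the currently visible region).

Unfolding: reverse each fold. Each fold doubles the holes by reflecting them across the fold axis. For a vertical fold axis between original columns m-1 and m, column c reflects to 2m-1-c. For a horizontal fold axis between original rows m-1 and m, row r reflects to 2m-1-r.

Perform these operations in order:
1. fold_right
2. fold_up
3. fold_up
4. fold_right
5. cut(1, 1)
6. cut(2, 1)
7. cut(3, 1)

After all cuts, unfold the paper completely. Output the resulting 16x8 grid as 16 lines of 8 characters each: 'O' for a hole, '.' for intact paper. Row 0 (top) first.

Op 1 fold_right: fold axis v@4; visible region now rows[0,16) x cols[4,8) = 16x4
Op 2 fold_up: fold axis h@8; visible region now rows[0,8) x cols[4,8) = 8x4
Op 3 fold_up: fold axis h@4; visible region now rows[0,4) x cols[4,8) = 4x4
Op 4 fold_right: fold axis v@6; visible region now rows[0,4) x cols[6,8) = 4x2
Op 5 cut(1, 1): punch at orig (1,7); cuts so far [(1, 7)]; region rows[0,4) x cols[6,8) = 4x2
Op 6 cut(2, 1): punch at orig (2,7); cuts so far [(1, 7), (2, 7)]; region rows[0,4) x cols[6,8) = 4x2
Op 7 cut(3, 1): punch at orig (3,7); cuts so far [(1, 7), (2, 7), (3, 7)]; region rows[0,4) x cols[6,8) = 4x2
Unfold 1 (reflect across v@6): 6 holes -> [(1, 4), (1, 7), (2, 4), (2, 7), (3, 4), (3, 7)]
Unfold 2 (reflect across h@4): 12 holes -> [(1, 4), (1, 7), (2, 4), (2, 7), (3, 4), (3, 7), (4, 4), (4, 7), (5, 4), (5, 7), (6, 4), (6, 7)]
Unfold 3 (reflect across h@8): 24 holes -> [(1, 4), (1, 7), (2, 4), (2, 7), (3, 4), (3, 7), (4, 4), (4, 7), (5, 4), (5, 7), (6, 4), (6, 7), (9, 4), (9, 7), (10, 4), (10, 7), (11, 4), (11, 7), (12, 4), (12, 7), (13, 4), (13, 7), (14, 4), (14, 7)]
Unfold 4 (reflect across v@4): 48 holes -> [(1, 0), (1, 3), (1, 4), (1, 7), (2, 0), (2, 3), (2, 4), (2, 7), (3, 0), (3, 3), (3, 4), (3, 7), (4, 0), (4, 3), (4, 4), (4, 7), (5, 0), (5, 3), (5, 4), (5, 7), (6, 0), (6, 3), (6, 4), (6, 7), (9, 0), (9, 3), (9, 4), (9, 7), (10, 0), (10, 3), (10, 4), (10, 7), (11, 0), (11, 3), (11, 4), (11, 7), (12, 0), (12, 3), (12, 4), (12, 7), (13, 0), (13, 3), (13, 4), (13, 7), (14, 0), (14, 3), (14, 4), (14, 7)]

Answer: ........
O..OO..O
O..OO..O
O..OO..O
O..OO..O
O..OO..O
O..OO..O
........
........
O..OO..O
O..OO..O
O..OO..O
O..OO..O
O..OO..O
O..OO..O
........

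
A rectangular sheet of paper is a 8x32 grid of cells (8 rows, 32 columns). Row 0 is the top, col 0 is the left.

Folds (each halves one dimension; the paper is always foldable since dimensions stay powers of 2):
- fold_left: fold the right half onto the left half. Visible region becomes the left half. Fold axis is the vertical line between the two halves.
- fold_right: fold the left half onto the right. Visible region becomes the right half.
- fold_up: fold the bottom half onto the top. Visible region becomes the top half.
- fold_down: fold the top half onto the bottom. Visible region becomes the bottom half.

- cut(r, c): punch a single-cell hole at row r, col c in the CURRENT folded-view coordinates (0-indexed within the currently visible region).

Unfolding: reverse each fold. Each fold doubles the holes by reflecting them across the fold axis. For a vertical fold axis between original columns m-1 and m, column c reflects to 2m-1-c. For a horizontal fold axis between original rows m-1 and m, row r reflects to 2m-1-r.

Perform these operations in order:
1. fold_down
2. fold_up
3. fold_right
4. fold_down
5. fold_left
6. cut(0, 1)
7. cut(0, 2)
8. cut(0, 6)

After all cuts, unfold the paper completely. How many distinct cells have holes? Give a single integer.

Op 1 fold_down: fold axis h@4; visible region now rows[4,8) x cols[0,32) = 4x32
Op 2 fold_up: fold axis h@6; visible region now rows[4,6) x cols[0,32) = 2x32
Op 3 fold_right: fold axis v@16; visible region now rows[4,6) x cols[16,32) = 2x16
Op 4 fold_down: fold axis h@5; visible region now rows[5,6) x cols[16,32) = 1x16
Op 5 fold_left: fold axis v@24; visible region now rows[5,6) x cols[16,24) = 1x8
Op 6 cut(0, 1): punch at orig (5,17); cuts so far [(5, 17)]; region rows[5,6) x cols[16,24) = 1x8
Op 7 cut(0, 2): punch at orig (5,18); cuts so far [(5, 17), (5, 18)]; region rows[5,6) x cols[16,24) = 1x8
Op 8 cut(0, 6): punch at orig (5,22); cuts so far [(5, 17), (5, 18), (5, 22)]; region rows[5,6) x cols[16,24) = 1x8
Unfold 1 (reflect across v@24): 6 holes -> [(5, 17), (5, 18), (5, 22), (5, 25), (5, 29), (5, 30)]
Unfold 2 (reflect across h@5): 12 holes -> [(4, 17), (4, 18), (4, 22), (4, 25), (4, 29), (4, 30), (5, 17), (5, 18), (5, 22), (5, 25), (5, 29), (5, 30)]
Unfold 3 (reflect across v@16): 24 holes -> [(4, 1), (4, 2), (4, 6), (4, 9), (4, 13), (4, 14), (4, 17), (4, 18), (4, 22), (4, 25), (4, 29), (4, 30), (5, 1), (5, 2), (5, 6), (5, 9), (5, 13), (5, 14), (5, 17), (5, 18), (5, 22), (5, 25), (5, 29), (5, 30)]
Unfold 4 (reflect across h@6): 48 holes -> [(4, 1), (4, 2), (4, 6), (4, 9), (4, 13), (4, 14), (4, 17), (4, 18), (4, 22), (4, 25), (4, 29), (4, 30), (5, 1), (5, 2), (5, 6), (5, 9), (5, 13), (5, 14), (5, 17), (5, 18), (5, 22), (5, 25), (5, 29), (5, 30), (6, 1), (6, 2), (6, 6), (6, 9), (6, 13), (6, 14), (6, 17), (6, 18), (6, 22), (6, 25), (6, 29), (6, 30), (7, 1), (7, 2), (7, 6), (7, 9), (7, 13), (7, 14), (7, 17), (7, 18), (7, 22), (7, 25), (7, 29), (7, 30)]
Unfold 5 (reflect across h@4): 96 holes -> [(0, 1), (0, 2), (0, 6), (0, 9), (0, 13), (0, 14), (0, 17), (0, 18), (0, 22), (0, 25), (0, 29), (0, 30), (1, 1), (1, 2), (1, 6), (1, 9), (1, 13), (1, 14), (1, 17), (1, 18), (1, 22), (1, 25), (1, 29), (1, 30), (2, 1), (2, 2), (2, 6), (2, 9), (2, 13), (2, 14), (2, 17), (2, 18), (2, 22), (2, 25), (2, 29), (2, 30), (3, 1), (3, 2), (3, 6), (3, 9), (3, 13), (3, 14), (3, 17), (3, 18), (3, 22), (3, 25), (3, 29), (3, 30), (4, 1), (4, 2), (4, 6), (4, 9), (4, 13), (4, 14), (4, 17), (4, 18), (4, 22), (4, 25), (4, 29), (4, 30), (5, 1), (5, 2), (5, 6), (5, 9), (5, 13), (5, 14), (5, 17), (5, 18), (5, 22), (5, 25), (5, 29), (5, 30), (6, 1), (6, 2), (6, 6), (6, 9), (6, 13), (6, 14), (6, 17), (6, 18), (6, 22), (6, 25), (6, 29), (6, 30), (7, 1), (7, 2), (7, 6), (7, 9), (7, 13), (7, 14), (7, 17), (7, 18), (7, 22), (7, 25), (7, 29), (7, 30)]

Answer: 96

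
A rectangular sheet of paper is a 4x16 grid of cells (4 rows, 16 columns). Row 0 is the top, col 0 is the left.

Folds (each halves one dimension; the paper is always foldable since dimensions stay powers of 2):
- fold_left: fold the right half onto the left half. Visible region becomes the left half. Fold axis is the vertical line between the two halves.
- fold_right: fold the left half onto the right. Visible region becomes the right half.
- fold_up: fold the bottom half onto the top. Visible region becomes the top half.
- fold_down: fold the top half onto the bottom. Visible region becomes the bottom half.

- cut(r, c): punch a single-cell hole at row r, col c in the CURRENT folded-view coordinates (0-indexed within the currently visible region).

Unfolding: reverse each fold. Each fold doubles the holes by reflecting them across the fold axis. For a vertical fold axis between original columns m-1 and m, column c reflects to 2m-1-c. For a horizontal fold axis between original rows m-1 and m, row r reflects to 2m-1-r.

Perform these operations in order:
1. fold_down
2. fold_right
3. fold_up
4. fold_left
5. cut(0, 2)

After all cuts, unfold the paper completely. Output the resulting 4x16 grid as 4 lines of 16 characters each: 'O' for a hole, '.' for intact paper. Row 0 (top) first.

Answer: ..O..O....O..O..
..O..O....O..O..
..O..O....O..O..
..O..O....O..O..

Derivation:
Op 1 fold_down: fold axis h@2; visible region now rows[2,4) x cols[0,16) = 2x16
Op 2 fold_right: fold axis v@8; visible region now rows[2,4) x cols[8,16) = 2x8
Op 3 fold_up: fold axis h@3; visible region now rows[2,3) x cols[8,16) = 1x8
Op 4 fold_left: fold axis v@12; visible region now rows[2,3) x cols[8,12) = 1x4
Op 5 cut(0, 2): punch at orig (2,10); cuts so far [(2, 10)]; region rows[2,3) x cols[8,12) = 1x4
Unfold 1 (reflect across v@12): 2 holes -> [(2, 10), (2, 13)]
Unfold 2 (reflect across h@3): 4 holes -> [(2, 10), (2, 13), (3, 10), (3, 13)]
Unfold 3 (reflect across v@8): 8 holes -> [(2, 2), (2, 5), (2, 10), (2, 13), (3, 2), (3, 5), (3, 10), (3, 13)]
Unfold 4 (reflect across h@2): 16 holes -> [(0, 2), (0, 5), (0, 10), (0, 13), (1, 2), (1, 5), (1, 10), (1, 13), (2, 2), (2, 5), (2, 10), (2, 13), (3, 2), (3, 5), (3, 10), (3, 13)]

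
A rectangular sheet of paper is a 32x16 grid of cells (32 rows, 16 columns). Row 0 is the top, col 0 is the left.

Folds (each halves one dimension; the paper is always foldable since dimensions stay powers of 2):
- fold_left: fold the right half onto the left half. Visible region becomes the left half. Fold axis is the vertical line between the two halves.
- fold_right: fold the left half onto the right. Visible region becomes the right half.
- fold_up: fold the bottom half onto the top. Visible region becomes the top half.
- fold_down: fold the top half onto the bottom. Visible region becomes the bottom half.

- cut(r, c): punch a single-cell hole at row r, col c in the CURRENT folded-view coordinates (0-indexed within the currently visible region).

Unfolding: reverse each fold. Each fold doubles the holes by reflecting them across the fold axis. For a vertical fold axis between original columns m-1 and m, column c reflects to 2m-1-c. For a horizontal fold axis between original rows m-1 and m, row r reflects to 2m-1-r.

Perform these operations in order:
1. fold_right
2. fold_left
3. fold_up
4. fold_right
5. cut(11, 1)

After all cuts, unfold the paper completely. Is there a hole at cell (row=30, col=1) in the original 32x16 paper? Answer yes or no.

Op 1 fold_right: fold axis v@8; visible region now rows[0,32) x cols[8,16) = 32x8
Op 2 fold_left: fold axis v@12; visible region now rows[0,32) x cols[8,12) = 32x4
Op 3 fold_up: fold axis h@16; visible region now rows[0,16) x cols[8,12) = 16x4
Op 4 fold_right: fold axis v@10; visible region now rows[0,16) x cols[10,12) = 16x2
Op 5 cut(11, 1): punch at orig (11,11); cuts so far [(11, 11)]; region rows[0,16) x cols[10,12) = 16x2
Unfold 1 (reflect across v@10): 2 holes -> [(11, 8), (11, 11)]
Unfold 2 (reflect across h@16): 4 holes -> [(11, 8), (11, 11), (20, 8), (20, 11)]
Unfold 3 (reflect across v@12): 8 holes -> [(11, 8), (11, 11), (11, 12), (11, 15), (20, 8), (20, 11), (20, 12), (20, 15)]
Unfold 4 (reflect across v@8): 16 holes -> [(11, 0), (11, 3), (11, 4), (11, 7), (11, 8), (11, 11), (11, 12), (11, 15), (20, 0), (20, 3), (20, 4), (20, 7), (20, 8), (20, 11), (20, 12), (20, 15)]
Holes: [(11, 0), (11, 3), (11, 4), (11, 7), (11, 8), (11, 11), (11, 12), (11, 15), (20, 0), (20, 3), (20, 4), (20, 7), (20, 8), (20, 11), (20, 12), (20, 15)]

Answer: no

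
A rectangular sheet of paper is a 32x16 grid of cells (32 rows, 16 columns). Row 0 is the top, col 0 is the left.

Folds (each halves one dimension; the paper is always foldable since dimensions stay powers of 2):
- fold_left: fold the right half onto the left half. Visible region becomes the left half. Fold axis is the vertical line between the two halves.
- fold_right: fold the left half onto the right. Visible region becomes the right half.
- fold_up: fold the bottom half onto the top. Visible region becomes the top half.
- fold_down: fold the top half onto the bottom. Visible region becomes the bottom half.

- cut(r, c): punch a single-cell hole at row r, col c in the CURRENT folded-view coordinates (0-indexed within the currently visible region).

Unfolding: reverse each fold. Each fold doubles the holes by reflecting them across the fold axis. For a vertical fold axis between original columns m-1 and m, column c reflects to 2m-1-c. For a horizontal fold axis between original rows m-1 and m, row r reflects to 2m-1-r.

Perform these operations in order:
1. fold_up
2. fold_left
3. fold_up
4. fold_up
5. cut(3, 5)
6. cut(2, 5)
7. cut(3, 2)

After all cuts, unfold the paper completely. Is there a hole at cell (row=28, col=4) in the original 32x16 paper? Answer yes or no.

Op 1 fold_up: fold axis h@16; visible region now rows[0,16) x cols[0,16) = 16x16
Op 2 fold_left: fold axis v@8; visible region now rows[0,16) x cols[0,8) = 16x8
Op 3 fold_up: fold axis h@8; visible region now rows[0,8) x cols[0,8) = 8x8
Op 4 fold_up: fold axis h@4; visible region now rows[0,4) x cols[0,8) = 4x8
Op 5 cut(3, 5): punch at orig (3,5); cuts so far [(3, 5)]; region rows[0,4) x cols[0,8) = 4x8
Op 6 cut(2, 5): punch at orig (2,5); cuts so far [(2, 5), (3, 5)]; region rows[0,4) x cols[0,8) = 4x8
Op 7 cut(3, 2): punch at orig (3,2); cuts so far [(2, 5), (3, 2), (3, 5)]; region rows[0,4) x cols[0,8) = 4x8
Unfold 1 (reflect across h@4): 6 holes -> [(2, 5), (3, 2), (3, 5), (4, 2), (4, 5), (5, 5)]
Unfold 2 (reflect across h@8): 12 holes -> [(2, 5), (3, 2), (3, 5), (4, 2), (4, 5), (5, 5), (10, 5), (11, 2), (11, 5), (12, 2), (12, 5), (13, 5)]
Unfold 3 (reflect across v@8): 24 holes -> [(2, 5), (2, 10), (3, 2), (3, 5), (3, 10), (3, 13), (4, 2), (4, 5), (4, 10), (4, 13), (5, 5), (5, 10), (10, 5), (10, 10), (11, 2), (11, 5), (11, 10), (11, 13), (12, 2), (12, 5), (12, 10), (12, 13), (13, 5), (13, 10)]
Unfold 4 (reflect across h@16): 48 holes -> [(2, 5), (2, 10), (3, 2), (3, 5), (3, 10), (3, 13), (4, 2), (4, 5), (4, 10), (4, 13), (5, 5), (5, 10), (10, 5), (10, 10), (11, 2), (11, 5), (11, 10), (11, 13), (12, 2), (12, 5), (12, 10), (12, 13), (13, 5), (13, 10), (18, 5), (18, 10), (19, 2), (19, 5), (19, 10), (19, 13), (20, 2), (20, 5), (20, 10), (20, 13), (21, 5), (21, 10), (26, 5), (26, 10), (27, 2), (27, 5), (27, 10), (27, 13), (28, 2), (28, 5), (28, 10), (28, 13), (29, 5), (29, 10)]
Holes: [(2, 5), (2, 10), (3, 2), (3, 5), (3, 10), (3, 13), (4, 2), (4, 5), (4, 10), (4, 13), (5, 5), (5, 10), (10, 5), (10, 10), (11, 2), (11, 5), (11, 10), (11, 13), (12, 2), (12, 5), (12, 10), (12, 13), (13, 5), (13, 10), (18, 5), (18, 10), (19, 2), (19, 5), (19, 10), (19, 13), (20, 2), (20, 5), (20, 10), (20, 13), (21, 5), (21, 10), (26, 5), (26, 10), (27, 2), (27, 5), (27, 10), (27, 13), (28, 2), (28, 5), (28, 10), (28, 13), (29, 5), (29, 10)]

Answer: no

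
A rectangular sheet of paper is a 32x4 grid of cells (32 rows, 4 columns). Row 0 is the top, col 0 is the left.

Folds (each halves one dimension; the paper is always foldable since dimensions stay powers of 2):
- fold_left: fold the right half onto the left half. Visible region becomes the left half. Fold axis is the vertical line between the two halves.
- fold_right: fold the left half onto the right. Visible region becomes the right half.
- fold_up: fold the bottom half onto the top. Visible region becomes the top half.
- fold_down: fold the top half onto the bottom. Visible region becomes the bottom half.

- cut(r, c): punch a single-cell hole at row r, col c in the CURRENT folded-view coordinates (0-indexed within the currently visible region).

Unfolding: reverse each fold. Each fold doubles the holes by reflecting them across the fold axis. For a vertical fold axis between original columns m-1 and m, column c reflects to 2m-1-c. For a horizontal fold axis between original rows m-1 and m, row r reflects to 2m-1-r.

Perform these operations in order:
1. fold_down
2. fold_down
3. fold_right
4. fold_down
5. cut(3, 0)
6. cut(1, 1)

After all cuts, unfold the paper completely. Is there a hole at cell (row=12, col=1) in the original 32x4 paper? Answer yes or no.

Answer: no

Derivation:
Op 1 fold_down: fold axis h@16; visible region now rows[16,32) x cols[0,4) = 16x4
Op 2 fold_down: fold axis h@24; visible region now rows[24,32) x cols[0,4) = 8x4
Op 3 fold_right: fold axis v@2; visible region now rows[24,32) x cols[2,4) = 8x2
Op 4 fold_down: fold axis h@28; visible region now rows[28,32) x cols[2,4) = 4x2
Op 5 cut(3, 0): punch at orig (31,2); cuts so far [(31, 2)]; region rows[28,32) x cols[2,4) = 4x2
Op 6 cut(1, 1): punch at orig (29,3); cuts so far [(29, 3), (31, 2)]; region rows[28,32) x cols[2,4) = 4x2
Unfold 1 (reflect across h@28): 4 holes -> [(24, 2), (26, 3), (29, 3), (31, 2)]
Unfold 2 (reflect across v@2): 8 holes -> [(24, 1), (24, 2), (26, 0), (26, 3), (29, 0), (29, 3), (31, 1), (31, 2)]
Unfold 3 (reflect across h@24): 16 holes -> [(16, 1), (16, 2), (18, 0), (18, 3), (21, 0), (21, 3), (23, 1), (23, 2), (24, 1), (24, 2), (26, 0), (26, 3), (29, 0), (29, 3), (31, 1), (31, 2)]
Unfold 4 (reflect across h@16): 32 holes -> [(0, 1), (0, 2), (2, 0), (2, 3), (5, 0), (5, 3), (7, 1), (7, 2), (8, 1), (8, 2), (10, 0), (10, 3), (13, 0), (13, 3), (15, 1), (15, 2), (16, 1), (16, 2), (18, 0), (18, 3), (21, 0), (21, 3), (23, 1), (23, 2), (24, 1), (24, 2), (26, 0), (26, 3), (29, 0), (29, 3), (31, 1), (31, 2)]
Holes: [(0, 1), (0, 2), (2, 0), (2, 3), (5, 0), (5, 3), (7, 1), (7, 2), (8, 1), (8, 2), (10, 0), (10, 3), (13, 0), (13, 3), (15, 1), (15, 2), (16, 1), (16, 2), (18, 0), (18, 3), (21, 0), (21, 3), (23, 1), (23, 2), (24, 1), (24, 2), (26, 0), (26, 3), (29, 0), (29, 3), (31, 1), (31, 2)]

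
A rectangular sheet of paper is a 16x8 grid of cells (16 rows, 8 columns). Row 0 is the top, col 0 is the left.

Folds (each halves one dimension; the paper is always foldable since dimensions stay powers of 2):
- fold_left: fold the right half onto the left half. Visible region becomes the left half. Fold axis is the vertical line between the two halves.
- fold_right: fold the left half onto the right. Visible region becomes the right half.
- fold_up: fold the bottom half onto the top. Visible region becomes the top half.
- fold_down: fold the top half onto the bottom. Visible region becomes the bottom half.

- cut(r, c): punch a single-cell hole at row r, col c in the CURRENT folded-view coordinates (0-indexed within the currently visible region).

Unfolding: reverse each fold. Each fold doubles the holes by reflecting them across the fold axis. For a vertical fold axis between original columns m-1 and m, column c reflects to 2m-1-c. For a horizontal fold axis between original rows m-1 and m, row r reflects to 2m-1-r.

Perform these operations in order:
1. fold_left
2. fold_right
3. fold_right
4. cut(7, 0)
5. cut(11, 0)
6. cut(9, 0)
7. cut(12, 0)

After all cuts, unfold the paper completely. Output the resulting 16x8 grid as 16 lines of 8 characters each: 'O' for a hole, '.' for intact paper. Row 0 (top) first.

Answer: ........
........
........
........
........
........
........
OOOOOOOO
........
OOOOOOOO
........
OOOOOOOO
OOOOOOOO
........
........
........

Derivation:
Op 1 fold_left: fold axis v@4; visible region now rows[0,16) x cols[0,4) = 16x4
Op 2 fold_right: fold axis v@2; visible region now rows[0,16) x cols[2,4) = 16x2
Op 3 fold_right: fold axis v@3; visible region now rows[0,16) x cols[3,4) = 16x1
Op 4 cut(7, 0): punch at orig (7,3); cuts so far [(7, 3)]; region rows[0,16) x cols[3,4) = 16x1
Op 5 cut(11, 0): punch at orig (11,3); cuts so far [(7, 3), (11, 3)]; region rows[0,16) x cols[3,4) = 16x1
Op 6 cut(9, 0): punch at orig (9,3); cuts so far [(7, 3), (9, 3), (11, 3)]; region rows[0,16) x cols[3,4) = 16x1
Op 7 cut(12, 0): punch at orig (12,3); cuts so far [(7, 3), (9, 3), (11, 3), (12, 3)]; region rows[0,16) x cols[3,4) = 16x1
Unfold 1 (reflect across v@3): 8 holes -> [(7, 2), (7, 3), (9, 2), (9, 3), (11, 2), (11, 3), (12, 2), (12, 3)]
Unfold 2 (reflect across v@2): 16 holes -> [(7, 0), (7, 1), (7, 2), (7, 3), (9, 0), (9, 1), (9, 2), (9, 3), (11, 0), (11, 1), (11, 2), (11, 3), (12, 0), (12, 1), (12, 2), (12, 3)]
Unfold 3 (reflect across v@4): 32 holes -> [(7, 0), (7, 1), (7, 2), (7, 3), (7, 4), (7, 5), (7, 6), (7, 7), (9, 0), (9, 1), (9, 2), (9, 3), (9, 4), (9, 5), (9, 6), (9, 7), (11, 0), (11, 1), (11, 2), (11, 3), (11, 4), (11, 5), (11, 6), (11, 7), (12, 0), (12, 1), (12, 2), (12, 3), (12, 4), (12, 5), (12, 6), (12, 7)]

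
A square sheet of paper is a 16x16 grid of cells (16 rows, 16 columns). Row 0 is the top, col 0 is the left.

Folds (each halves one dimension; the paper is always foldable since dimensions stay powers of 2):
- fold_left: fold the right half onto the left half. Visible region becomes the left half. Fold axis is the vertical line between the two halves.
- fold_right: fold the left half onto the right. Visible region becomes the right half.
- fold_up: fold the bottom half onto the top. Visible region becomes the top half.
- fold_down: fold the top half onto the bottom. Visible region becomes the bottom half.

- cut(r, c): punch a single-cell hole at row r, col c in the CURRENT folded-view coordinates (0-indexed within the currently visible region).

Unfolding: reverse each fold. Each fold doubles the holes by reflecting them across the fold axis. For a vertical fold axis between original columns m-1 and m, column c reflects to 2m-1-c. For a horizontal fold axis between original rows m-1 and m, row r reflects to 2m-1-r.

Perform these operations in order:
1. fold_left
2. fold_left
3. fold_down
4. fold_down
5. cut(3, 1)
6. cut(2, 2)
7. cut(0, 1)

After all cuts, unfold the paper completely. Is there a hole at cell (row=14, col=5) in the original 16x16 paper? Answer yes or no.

Answer: yes

Derivation:
Op 1 fold_left: fold axis v@8; visible region now rows[0,16) x cols[0,8) = 16x8
Op 2 fold_left: fold axis v@4; visible region now rows[0,16) x cols[0,4) = 16x4
Op 3 fold_down: fold axis h@8; visible region now rows[8,16) x cols[0,4) = 8x4
Op 4 fold_down: fold axis h@12; visible region now rows[12,16) x cols[0,4) = 4x4
Op 5 cut(3, 1): punch at orig (15,1); cuts so far [(15, 1)]; region rows[12,16) x cols[0,4) = 4x4
Op 6 cut(2, 2): punch at orig (14,2); cuts so far [(14, 2), (15, 1)]; region rows[12,16) x cols[0,4) = 4x4
Op 7 cut(0, 1): punch at orig (12,1); cuts so far [(12, 1), (14, 2), (15, 1)]; region rows[12,16) x cols[0,4) = 4x4
Unfold 1 (reflect across h@12): 6 holes -> [(8, 1), (9, 2), (11, 1), (12, 1), (14, 2), (15, 1)]
Unfold 2 (reflect across h@8): 12 holes -> [(0, 1), (1, 2), (3, 1), (4, 1), (6, 2), (7, 1), (8, 1), (9, 2), (11, 1), (12, 1), (14, 2), (15, 1)]
Unfold 3 (reflect across v@4): 24 holes -> [(0, 1), (0, 6), (1, 2), (1, 5), (3, 1), (3, 6), (4, 1), (4, 6), (6, 2), (6, 5), (7, 1), (7, 6), (8, 1), (8, 6), (9, 2), (9, 5), (11, 1), (11, 6), (12, 1), (12, 6), (14, 2), (14, 5), (15, 1), (15, 6)]
Unfold 4 (reflect across v@8): 48 holes -> [(0, 1), (0, 6), (0, 9), (0, 14), (1, 2), (1, 5), (1, 10), (1, 13), (3, 1), (3, 6), (3, 9), (3, 14), (4, 1), (4, 6), (4, 9), (4, 14), (6, 2), (6, 5), (6, 10), (6, 13), (7, 1), (7, 6), (7, 9), (7, 14), (8, 1), (8, 6), (8, 9), (8, 14), (9, 2), (9, 5), (9, 10), (9, 13), (11, 1), (11, 6), (11, 9), (11, 14), (12, 1), (12, 6), (12, 9), (12, 14), (14, 2), (14, 5), (14, 10), (14, 13), (15, 1), (15, 6), (15, 9), (15, 14)]
Holes: [(0, 1), (0, 6), (0, 9), (0, 14), (1, 2), (1, 5), (1, 10), (1, 13), (3, 1), (3, 6), (3, 9), (3, 14), (4, 1), (4, 6), (4, 9), (4, 14), (6, 2), (6, 5), (6, 10), (6, 13), (7, 1), (7, 6), (7, 9), (7, 14), (8, 1), (8, 6), (8, 9), (8, 14), (9, 2), (9, 5), (9, 10), (9, 13), (11, 1), (11, 6), (11, 9), (11, 14), (12, 1), (12, 6), (12, 9), (12, 14), (14, 2), (14, 5), (14, 10), (14, 13), (15, 1), (15, 6), (15, 9), (15, 14)]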